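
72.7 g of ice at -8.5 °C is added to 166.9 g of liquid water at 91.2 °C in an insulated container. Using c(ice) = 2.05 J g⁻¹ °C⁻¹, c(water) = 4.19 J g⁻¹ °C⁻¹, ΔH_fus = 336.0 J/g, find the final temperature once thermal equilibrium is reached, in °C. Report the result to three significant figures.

T_f = 37.9 °C

Heat to bring ice to 0 °C and melt it: q₁ = 72.7×2.05×8.5 + 72.7×336.0 = 25694 J
Heat the water can supply cooling to 0 °C: 166.9×4.19×91.2 = 63777.2 J > q₁, so all ice melts.
Energy balance: 166.9×4.19×(91.2 − T) = 25694 + 72.7×4.19×(T − 0)
699.311(91.2 − T) = 25694 + 304.613 T
63777.2 − 25694 = 1003.924 T
T = 38083.2 / 1003.924 = 37.93 °C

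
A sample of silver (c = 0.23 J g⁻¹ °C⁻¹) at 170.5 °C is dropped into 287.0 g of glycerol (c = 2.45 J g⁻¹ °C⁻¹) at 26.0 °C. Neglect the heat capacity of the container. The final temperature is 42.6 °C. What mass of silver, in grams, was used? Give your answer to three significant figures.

m = 397 g

q_gained = (287.0 × 2.45) × (42.6 − 26.0) = 11670 J
q_lost = m × 0.23 × (170.5 − 42.6) = 29.417 m
m = 11670 / 29.417 = 397 g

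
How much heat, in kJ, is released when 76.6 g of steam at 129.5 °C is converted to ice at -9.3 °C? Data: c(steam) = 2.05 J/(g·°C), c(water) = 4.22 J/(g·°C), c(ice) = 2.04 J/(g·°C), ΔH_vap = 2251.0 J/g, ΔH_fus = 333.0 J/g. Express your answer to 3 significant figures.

q1 (cool steam 129.5→100 °C): 76.6 × 2.05 × 29.5 = 4632 J
q2 (condense at 100 °C): 76.6 × 2251.0 = 172427 J
q3 (cool water 100→0 °C): 76.6 × 4.22 × 100.0 = 32325 J
q4 (freeze at 0 °C): 76.6 × 333.0 = 25508 J
q5 (cool ice 0→-9.3 °C): 76.6 × 2.04 × 9.3 = 1453 J
Total: 4632 + 172427 + 32325 + 25508 + 1453 = 236345 J = 236 kJ

q = 236 kJ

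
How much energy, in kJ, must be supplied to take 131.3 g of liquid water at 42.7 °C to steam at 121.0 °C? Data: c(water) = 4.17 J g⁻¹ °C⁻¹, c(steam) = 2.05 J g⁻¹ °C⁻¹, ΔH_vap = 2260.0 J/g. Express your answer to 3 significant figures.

q1 (heat water 42.7→100.0 °C): 131.3 × 4.17 × 57.3 = 31373 J
q2 (vaporize at 100 °C): 131.3 × 2260.0 = 296738 J
q3 (heat steam 100.0→121.0 °C): 131.3 × 2.05 × 21.0 = 5652 J
Total: 31373 + 296738 + 5652 = 333763 J = 334 kJ

q = 334 kJ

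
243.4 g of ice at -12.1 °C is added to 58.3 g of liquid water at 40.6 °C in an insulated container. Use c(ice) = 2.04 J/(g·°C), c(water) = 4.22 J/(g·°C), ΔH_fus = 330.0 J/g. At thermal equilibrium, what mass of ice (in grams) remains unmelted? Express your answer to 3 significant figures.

m_ice remaining = 231 g

Heat to warm all ice to 0 °C: 243.4×2.04×12.1 = 6008.1 J
Heat released by water cooling to 0 °C: 58.3×4.22×40.6 = 9988.7 J
9988.7 J < 6008.1 + 243.4×330.0 = 86330.1 J, so not all ice melts; final T = 0 °C.
Heat left for melting: 9988.7 − 6008.1 = 3980.6 J
Mass melted = 3980.6 / 330.0 = 12.06 g
Ice remaining = 243.4 − 12.06 = 231.34 g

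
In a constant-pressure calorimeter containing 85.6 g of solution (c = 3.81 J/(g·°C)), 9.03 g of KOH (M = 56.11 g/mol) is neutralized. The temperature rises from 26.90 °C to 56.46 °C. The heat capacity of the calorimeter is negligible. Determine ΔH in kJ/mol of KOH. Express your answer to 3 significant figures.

ΔH = -59.9 kJ/mol

|ΔT| = |56.46 − 26.90| = 29.56 °C
|q_surr| = (85.6 × 3.81) × 29.56 = 326.136 × 29.56 = 9641 J
n(KOH) = 9.03 / 56.11 = 0.1609 mol
Temperature rose, so q_rxn = −|q_surr| = -9.641 kJ
ΔH = q_rxn / n = -59.92 kJ/mol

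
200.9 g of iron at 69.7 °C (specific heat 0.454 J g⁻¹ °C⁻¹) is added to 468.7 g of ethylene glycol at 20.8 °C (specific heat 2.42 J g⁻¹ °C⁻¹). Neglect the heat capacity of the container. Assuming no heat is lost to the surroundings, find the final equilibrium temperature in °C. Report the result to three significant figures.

T_f = 24.4 °C

Heat lost by iron = heat gained by ethylene glycol.
(200.9)(0.454)(69.7 − T) = (468.7)(2.42)(T − 20.8)
91.2086 (69.7 − T) = 1134.254 (T − 20.8)
6357.2 − 91.2086 T = 1134.254 T − 23592
29949.2 = 1225.4626 T
T = 24.44 °C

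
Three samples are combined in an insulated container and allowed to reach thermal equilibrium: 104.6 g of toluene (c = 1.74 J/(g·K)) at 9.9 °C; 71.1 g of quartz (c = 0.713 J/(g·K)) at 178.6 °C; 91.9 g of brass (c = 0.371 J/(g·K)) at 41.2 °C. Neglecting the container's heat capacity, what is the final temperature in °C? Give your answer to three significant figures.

Σ mᵢcᵢ(T − Tᵢ) = 0  ⇒  T = Σ mᵢcᵢTᵢ / Σ mᵢcᵢ
Σ mᵢcᵢ = 104.6×1.74 + 71.1×0.713 + 91.9×0.371 = 266.7932
Σ mᵢcᵢTᵢ = 182.004×9.9 + 50.6943×178.6 + 34.0949×41.2 = 12261
T = 12261 / 266.7932 = 45.96 °C

T_f = 46.0 °C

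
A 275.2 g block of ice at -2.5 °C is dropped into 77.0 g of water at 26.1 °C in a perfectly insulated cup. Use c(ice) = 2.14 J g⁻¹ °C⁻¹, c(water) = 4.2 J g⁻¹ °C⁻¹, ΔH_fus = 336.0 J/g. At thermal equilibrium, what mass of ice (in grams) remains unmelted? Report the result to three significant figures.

Heat to warm all ice to 0 °C: 275.2×2.14×2.5 = 1472.3 J
Heat released by water cooling to 0 °C: 77.0×4.2×26.1 = 8440.7 J
8440.7 J < 1472.3 + 275.2×336.0 = 93939.5 J, so not all ice melts; final T = 0 °C.
Heat left for melting: 8440.7 − 1472.3 = 6968.4 J
Mass melted = 6968.4 / 336.0 = 20.74 g
Ice remaining = 275.2 − 20.74 = 254.46 g

m_ice remaining = 254 g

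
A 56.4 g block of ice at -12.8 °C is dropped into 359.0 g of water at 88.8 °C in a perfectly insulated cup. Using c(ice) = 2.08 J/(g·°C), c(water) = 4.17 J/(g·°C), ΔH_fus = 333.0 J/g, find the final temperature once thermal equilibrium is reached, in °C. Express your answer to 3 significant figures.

Heat to bring ice to 0 °C and melt it: q₁ = 56.4×2.08×12.8 + 56.4×333.0 = 20283 J
Heat the water can supply cooling to 0 °C: 359.0×4.17×88.8 = 132936 J > q₁, so all ice melts.
Energy balance: 359.0×4.17×(88.8 − T) = 20283 + 56.4×4.17×(T − 0)
1497.03(88.8 − T) = 20283 + 235.188 T
132936 − 20283 = 1732.218 T
T = 112653 / 1732.218 = 65.03 °C

T_f = 65.0 °C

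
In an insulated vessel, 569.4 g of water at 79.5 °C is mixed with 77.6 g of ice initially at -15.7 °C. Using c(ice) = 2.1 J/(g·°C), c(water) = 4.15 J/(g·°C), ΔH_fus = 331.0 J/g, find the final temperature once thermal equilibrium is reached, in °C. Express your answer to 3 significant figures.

Heat to bring ice to 0 °C and melt it: q₁ = 77.6×2.1×15.7 + 77.6×331.0 = 28244 J
Heat the water can supply cooling to 0 °C: 569.4×4.15×79.5 = 187859 J > q₁, so all ice melts.
Energy balance: 569.4×4.15×(79.5 − T) = 28244 + 77.6×4.15×(T − 0)
2363.01(79.5 − T) = 28244 + 322.04 T
187859 − 28244 = 2685.05 T
T = 159615 / 2685.05 = 59.446 °C

T_f = 59.4 °C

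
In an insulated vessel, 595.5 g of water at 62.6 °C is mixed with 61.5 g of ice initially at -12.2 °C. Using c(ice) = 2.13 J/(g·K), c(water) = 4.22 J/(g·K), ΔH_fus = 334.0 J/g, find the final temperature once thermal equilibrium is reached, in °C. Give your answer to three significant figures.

T_f = 48.8 °C

Heat to bring ice to 0 °C and melt it: q₁ = 61.5×2.13×12.2 + 61.5×334.0 = 22139 J
Heat the water can supply cooling to 0 °C: 595.5×4.22×62.6 = 157314 J > q₁, so all ice melts.
Energy balance: 595.5×4.22×(62.6 − T) = 22139 + 61.5×4.22×(T − 0)
2513.01(62.6 − T) = 22139 + 259.53 T
157314 − 22139 = 2772.54 T
T = 135175 / 2772.54 = 48.75 °C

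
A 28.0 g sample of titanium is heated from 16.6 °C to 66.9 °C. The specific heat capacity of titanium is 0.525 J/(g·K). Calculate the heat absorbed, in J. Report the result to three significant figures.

q = m c ΔT = 28.0 × 0.525 × (66.9 − 16.6)
q = 28.0 × 0.525 × 50.3 = 739.4 J

q = 739 J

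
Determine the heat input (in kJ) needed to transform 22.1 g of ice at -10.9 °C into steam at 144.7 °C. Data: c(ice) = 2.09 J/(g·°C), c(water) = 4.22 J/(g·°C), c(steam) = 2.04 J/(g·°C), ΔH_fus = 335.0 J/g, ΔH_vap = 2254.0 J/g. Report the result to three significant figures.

q = 69.1 kJ

q1 (heat ice -10.9→0.0 °C): 22.1 × 2.09 × 10.9 = 503 J
q2 (melt at 0 °C): 22.1 × 335.0 = 7404 J
q3 (heat water 0.0→100.0 °C): 22.1 × 4.22 × 100.0 = 9326 J
q4 (vaporize at 100 °C): 22.1 × 2254.0 = 49813 J
q5 (heat steam 100.0→144.7 °C): 22.1 × 2.04 × 44.7 = 2015 J
Total: 503 + 7404 + 9326 + 49813 + 2015 = 69061 J = 69.1 kJ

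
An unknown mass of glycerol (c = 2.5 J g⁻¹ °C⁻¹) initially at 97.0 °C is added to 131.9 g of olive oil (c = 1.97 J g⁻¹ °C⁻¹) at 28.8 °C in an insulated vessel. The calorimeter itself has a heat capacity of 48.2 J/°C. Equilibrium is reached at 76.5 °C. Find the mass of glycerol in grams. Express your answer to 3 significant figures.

m = 287 g

q_gained = (131.9 × 1.97 + 48.2) × (76.5 − 28.8) = 14690 J
q_lost = m × 2.5 × (97.0 − 76.5) = 51.25 m
m = 14690 / 51.25 = 287 g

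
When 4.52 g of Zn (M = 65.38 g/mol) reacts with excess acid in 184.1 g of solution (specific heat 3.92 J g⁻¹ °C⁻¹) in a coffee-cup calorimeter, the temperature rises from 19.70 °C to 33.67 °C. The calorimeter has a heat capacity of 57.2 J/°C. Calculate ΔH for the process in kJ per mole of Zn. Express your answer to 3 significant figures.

ΔH = -157 kJ/mol

|ΔT| = |33.67 − 19.70| = 13.97 °C
|q_surr| = (184.1 × 3.92 + 57.2) × 13.97 = 778.872 × 13.97 = 10880 J
n(Zn) = 4.52 / 65.38 = 0.06913 mol
Temperature rose, so q_rxn = −|q_surr| = -10.88 kJ
ΔH = q_rxn / n = -157.4 kJ/mol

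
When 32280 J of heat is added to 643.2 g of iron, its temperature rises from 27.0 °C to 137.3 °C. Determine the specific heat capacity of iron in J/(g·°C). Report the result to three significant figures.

c = q / (m ΔT) = 32280 / (643.2 × 110.3)
c = 32280 / 70944.96 = 0.455 J/(g·°C)

c = 0.455 J/(g·°C)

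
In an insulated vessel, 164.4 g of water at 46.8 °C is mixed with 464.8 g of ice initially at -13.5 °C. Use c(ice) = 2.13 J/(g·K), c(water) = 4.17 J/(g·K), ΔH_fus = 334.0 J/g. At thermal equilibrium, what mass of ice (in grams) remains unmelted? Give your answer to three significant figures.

Heat to warm all ice to 0 °C: 464.8×2.13×13.5 = 13365 J
Heat released by water cooling to 0 °C: 164.4×4.17×46.8 = 32084 J
32084 J < 13365 + 464.8×334.0 = 168608.2 J, so not all ice melts; final T = 0 °C.
Heat left for melting: 32084 − 13365 = 18719 J
Mass melted = 18719 / 334.0 = 56.04 g
Ice remaining = 464.8 − 56.04 = 408.76 g

m_ice remaining = 409 g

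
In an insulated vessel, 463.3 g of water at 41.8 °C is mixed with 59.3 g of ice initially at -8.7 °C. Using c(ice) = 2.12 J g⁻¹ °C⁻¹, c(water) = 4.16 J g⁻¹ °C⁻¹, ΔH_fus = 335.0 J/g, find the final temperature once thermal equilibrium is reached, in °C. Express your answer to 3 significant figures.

T_f = 27.4 °C

Heat to bring ice to 0 °C and melt it: q₁ = 59.3×2.12×8.7 + 59.3×335.0 = 20959 J
Heat the water can supply cooling to 0 °C: 463.3×4.16×41.8 = 80562.3 J > q₁, so all ice melts.
Energy balance: 463.3×4.16×(41.8 − T) = 20959 + 59.3×4.16×(T − 0)
1927.328(41.8 − T) = 20959 + 246.688 T
80562.3 − 20959 = 2174.016 T
T = 59603.3 / 2174.016 = 27.42 °C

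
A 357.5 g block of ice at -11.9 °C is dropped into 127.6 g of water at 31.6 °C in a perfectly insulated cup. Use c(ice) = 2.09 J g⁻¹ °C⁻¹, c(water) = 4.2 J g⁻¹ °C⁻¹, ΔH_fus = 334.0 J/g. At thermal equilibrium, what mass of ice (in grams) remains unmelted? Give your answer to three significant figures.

Heat to warm all ice to 0 °C: 357.5×2.09×11.9 = 8891.4 J
Heat released by water cooling to 0 °C: 127.6×4.2×31.6 = 16935 J
16935 J < 8891.4 + 357.5×334.0 = 128296.4 J, so not all ice melts; final T = 0 °C.
Heat left for melting: 16935 − 8891.4 = 8043.6 J
Mass melted = 8043.6 / 334.0 = 24.08 g
Ice remaining = 357.5 − 24.08 = 333.42 g

m_ice remaining = 333 g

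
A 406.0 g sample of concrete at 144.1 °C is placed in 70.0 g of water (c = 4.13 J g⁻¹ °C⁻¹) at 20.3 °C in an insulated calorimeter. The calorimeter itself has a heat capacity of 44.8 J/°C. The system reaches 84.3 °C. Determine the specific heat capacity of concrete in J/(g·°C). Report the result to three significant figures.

q_gained = (70.0 × 4.13 + 44.8) × (84.3 − 20.3) = 21370 J
q_lost = 406.0 × c × (144.1 − 84.3) = 24278.8 c
Set equal: c = 21370 / 24278.8 = 0.880 J/(g·°C)

c = 0.880 J/(g·°C)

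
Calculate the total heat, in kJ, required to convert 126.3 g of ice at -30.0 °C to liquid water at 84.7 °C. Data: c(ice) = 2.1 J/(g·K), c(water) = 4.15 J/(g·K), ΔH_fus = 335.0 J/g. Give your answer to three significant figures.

q1 (heat ice -30.0→0.0 °C): 126.3 × 2.1 × 30.0 = 7957 J
q2 (melt at 0 °C): 126.3 × 335.0 = 42311 J
q3 (heat water 0.0→84.7 °C): 126.3 × 4.15 × 84.7 = 44395 J
Total: 7957 + 42311 + 44395 = 94663 J = 94.7 kJ

q = 94.7 kJ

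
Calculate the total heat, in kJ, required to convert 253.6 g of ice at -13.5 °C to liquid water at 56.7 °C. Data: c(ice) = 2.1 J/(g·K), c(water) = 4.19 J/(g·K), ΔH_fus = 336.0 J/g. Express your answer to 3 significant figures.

q1 (heat ice -13.5→0.0 °C): 253.6 × 2.1 × 13.5 = 7190 J
q2 (melt at 0 °C): 253.6 × 336.0 = 85210 J
q3 (heat water 0.0→56.7 °C): 253.6 × 4.19 × 56.7 = 60249 J
Total: 7190 + 85210 + 60249 = 152649 J = 153 kJ

q = 153 kJ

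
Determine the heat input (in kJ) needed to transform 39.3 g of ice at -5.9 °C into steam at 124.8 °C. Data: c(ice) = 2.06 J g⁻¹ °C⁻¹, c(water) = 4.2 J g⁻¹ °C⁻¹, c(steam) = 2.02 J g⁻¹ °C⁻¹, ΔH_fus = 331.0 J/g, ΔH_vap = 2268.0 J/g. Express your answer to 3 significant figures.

q1 (heat ice -5.9→0.0 °C): 39.3 × 2.06 × 5.9 = 478 J
q2 (melt at 0 °C): 39.3 × 331.0 = 13008 J
q3 (heat water 0.0→100.0 °C): 39.3 × 4.2 × 100.0 = 16506 J
q4 (vaporize at 100 °C): 39.3 × 2268.0 = 89132 J
q5 (heat steam 100.0→124.8 °C): 39.3 × 2.02 × 24.8 = 1969 J
Total: 478 + 13008 + 16506 + 89132 + 1969 = 121093 J = 121 kJ

q = 121 kJ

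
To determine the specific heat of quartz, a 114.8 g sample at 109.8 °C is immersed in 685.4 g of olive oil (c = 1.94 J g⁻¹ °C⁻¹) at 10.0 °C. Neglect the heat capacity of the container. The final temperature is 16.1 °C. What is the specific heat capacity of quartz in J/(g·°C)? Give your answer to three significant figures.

q_gained = (685.4 × 1.94) × (16.1 − 10.0) = 8111 J
q_lost = 114.8 × c × (109.8 − 16.1) = 10756.76 c
Set equal: c = 8111 / 10756.76 = 0.754 J/(g·°C)

c = 0.754 J/(g·°C)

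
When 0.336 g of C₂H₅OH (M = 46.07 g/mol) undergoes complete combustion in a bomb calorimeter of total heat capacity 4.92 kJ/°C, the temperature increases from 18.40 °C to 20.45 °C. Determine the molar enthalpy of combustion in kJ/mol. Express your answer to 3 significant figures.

ΔH = -1380 kJ/mol

ΔT = 20.45 − 18.40 = 2.05 °C
q_cal = C_cal × ΔT = 4.92 × 2.05 = 10.086 kJ
n = 0.336 / 46.07 = 0.007293 mol
q_rxn = −q_cal = -10.086 kJ
ΔH = -10.086 / 0.007293 = -1383 kJ/mol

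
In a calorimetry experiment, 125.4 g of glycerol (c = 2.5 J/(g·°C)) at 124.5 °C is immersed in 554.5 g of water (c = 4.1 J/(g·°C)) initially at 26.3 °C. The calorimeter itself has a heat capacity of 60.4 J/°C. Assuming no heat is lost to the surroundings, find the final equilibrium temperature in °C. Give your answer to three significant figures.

Heat lost by glycerol = heat gained by water + calorimeter.
(125.4)(2.5)(124.5 − T) = [(554.5)(4.1) + 60.4](T − 26.3)
313.5 (124.5 − T) = 2333.85 (T − 26.3)
39031 − 313.5 T = 2333.85 T − 61380
100411 = 2647.35 T
T = 37.93 °C

T_f = 37.9 °C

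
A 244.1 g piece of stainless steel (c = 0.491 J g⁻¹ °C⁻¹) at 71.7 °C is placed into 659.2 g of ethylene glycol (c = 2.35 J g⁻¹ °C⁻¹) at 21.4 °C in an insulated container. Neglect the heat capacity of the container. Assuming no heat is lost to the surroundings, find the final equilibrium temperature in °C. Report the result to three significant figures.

T_f = 25.0 °C

Heat lost by stainless steel = heat gained by ethylene glycol.
(244.1)(0.491)(71.7 − T) = (659.2)(2.35)(T − 21.4)
119.8531 (71.7 − T) = 1549.12 (T − 21.4)
8593.5 − 119.8531 T = 1549.12 T − 33151
41744.5 = 1668.9731 T
T = 25.01 °C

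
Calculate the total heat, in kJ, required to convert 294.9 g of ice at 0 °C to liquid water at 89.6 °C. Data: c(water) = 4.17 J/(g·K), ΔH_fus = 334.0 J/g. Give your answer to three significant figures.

q1 (melt at 0 °C): 294.9 × 334.0 = 98497 J
q2 (heat water 0.0→89.6 °C): 294.9 × 4.17 × 89.6 = 110184 J
Total: 98497 + 110184 = 208681 J = 209 kJ

q = 209 kJ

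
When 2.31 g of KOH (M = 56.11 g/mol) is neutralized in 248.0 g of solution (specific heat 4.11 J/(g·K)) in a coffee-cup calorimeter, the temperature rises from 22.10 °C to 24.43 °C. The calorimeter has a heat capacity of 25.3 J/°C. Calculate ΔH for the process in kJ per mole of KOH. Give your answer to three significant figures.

ΔH = -59.1 kJ/mol

|ΔT| = |24.43 − 22.10| = 2.33 °C
|q_surr| = (248.0 × 4.11 + 25.3) × 2.33 = 1044.58 × 2.33 = 2434 J
n(KOH) = 2.31 / 56.11 = 0.04117 mol
Temperature rose, so q_rxn = −|q_surr| = -2.434 kJ
ΔH = q_rxn / n = -59.12 kJ/mol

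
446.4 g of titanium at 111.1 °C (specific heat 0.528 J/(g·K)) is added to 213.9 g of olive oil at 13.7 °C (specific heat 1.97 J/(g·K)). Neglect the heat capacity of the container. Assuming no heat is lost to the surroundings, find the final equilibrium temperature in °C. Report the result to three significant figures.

Heat lost by titanium = heat gained by olive oil.
(446.4)(0.528)(111.1 − T) = (213.9)(1.97)(T − 13.7)
235.6992 (111.1 − T) = 421.383 (T − 13.7)
26186 − 235.6992 T = 421.383 T − 5772.9
31958.9 = 657.0822 T
T = 48.64 °C

T_f = 48.6 °C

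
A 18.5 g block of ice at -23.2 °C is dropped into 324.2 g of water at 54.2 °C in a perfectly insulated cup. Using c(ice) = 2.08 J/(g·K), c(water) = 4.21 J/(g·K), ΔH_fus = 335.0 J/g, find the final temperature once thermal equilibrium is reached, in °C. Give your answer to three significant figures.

T_f = 46.4 °C

Heat to bring ice to 0 °C and melt it: q₁ = 18.5×2.08×23.2 + 18.5×335.0 = 7090.2 J
Heat the water can supply cooling to 0 °C: 324.2×4.21×54.2 = 73976.6 J > q₁, so all ice melts.
Energy balance: 324.2×4.21×(54.2 − T) = 7090.2 + 18.5×4.21×(T − 0)
1364.882(54.2 − T) = 7090.2 + 77.885 T
73976.6 − 7090.2 = 1442.767 T
T = 66886.4 / 1442.767 = 46.36 °C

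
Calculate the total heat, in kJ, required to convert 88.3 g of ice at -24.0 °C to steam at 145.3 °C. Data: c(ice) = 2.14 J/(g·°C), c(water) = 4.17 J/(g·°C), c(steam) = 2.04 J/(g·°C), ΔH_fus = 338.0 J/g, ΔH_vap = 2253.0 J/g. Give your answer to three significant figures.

q = 278 kJ

q1 (heat ice -24.0→0.0 °C): 88.3 × 2.14 × 24.0 = 4535 J
q2 (melt at 0 °C): 88.3 × 338.0 = 29845 J
q3 (heat water 0.0→100.0 °C): 88.3 × 4.17 × 100.0 = 36821 J
q4 (vaporize at 100 °C): 88.3 × 2253.0 = 198940 J
q5 (heat steam 100.0→145.3 °C): 88.3 × 2.04 × 45.3 = 8160 J
Total: 4535 + 29845 + 36821 + 198940 + 8160 = 278301 J = 278 kJ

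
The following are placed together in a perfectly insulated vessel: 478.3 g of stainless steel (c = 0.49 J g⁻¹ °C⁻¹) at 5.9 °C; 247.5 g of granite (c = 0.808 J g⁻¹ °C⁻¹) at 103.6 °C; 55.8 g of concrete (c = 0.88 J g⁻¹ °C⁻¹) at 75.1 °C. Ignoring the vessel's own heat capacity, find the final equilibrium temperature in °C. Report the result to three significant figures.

T_f = 53.3 °C

Σ mᵢcᵢ(T − Tᵢ) = 0  ⇒  T = Σ mᵢcᵢTᵢ / Σ mᵢcᵢ
Σ mᵢcᵢ = 478.3×0.49 + 247.5×0.808 + 55.8×0.88 = 483.451
Σ mᵢcᵢTᵢ = 234.367×5.9 + 199.98×103.6 + 49.104×75.1 = 25788
T = 25788 / 483.451 = 53.34 °C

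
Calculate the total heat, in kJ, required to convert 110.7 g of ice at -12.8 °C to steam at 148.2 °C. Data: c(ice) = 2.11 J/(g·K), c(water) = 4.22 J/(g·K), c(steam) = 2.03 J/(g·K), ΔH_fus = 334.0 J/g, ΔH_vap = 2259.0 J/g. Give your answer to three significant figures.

q = 348 kJ

q1 (heat ice -12.8→0.0 °C): 110.7 × 2.11 × 12.8 = 2990 J
q2 (melt at 0 °C): 110.7 × 334.0 = 36974 J
q3 (heat water 0.0→100.0 °C): 110.7 × 4.22 × 100.0 = 46715 J
q4 (vaporize at 100 °C): 110.7 × 2259.0 = 250071 J
q5 (heat steam 100.0→148.2 °C): 110.7 × 2.03 × 48.2 = 10832 J
Total: 2990 + 36974 + 46715 + 250071 + 10832 = 347582 J = 348 kJ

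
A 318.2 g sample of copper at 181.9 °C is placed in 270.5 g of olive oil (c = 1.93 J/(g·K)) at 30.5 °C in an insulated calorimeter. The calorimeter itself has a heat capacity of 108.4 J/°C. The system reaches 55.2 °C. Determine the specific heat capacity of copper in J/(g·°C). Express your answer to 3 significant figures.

c = 0.386 J/(g·°C)

q_gained = (270.5 × 1.93 + 108.4) × (55.2 − 30.5) = 15570 J
q_lost = 318.2 × c × (181.9 − 55.2) = 40315.94 c
Set equal: c = 15570 / 40315.94 = 0.386 J/(g·°C)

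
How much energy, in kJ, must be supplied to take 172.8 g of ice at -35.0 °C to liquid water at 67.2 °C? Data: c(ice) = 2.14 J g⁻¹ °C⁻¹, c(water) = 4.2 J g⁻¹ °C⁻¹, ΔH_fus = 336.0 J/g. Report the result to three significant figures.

q1 (heat ice -35.0→0.0 °C): 172.8 × 2.14 × 35.0 = 12943 J
q2 (melt at 0 °C): 172.8 × 336.0 = 58061 J
q3 (heat water 0.0→67.2 °C): 172.8 × 4.2 × 67.2 = 48771 J
Total: 12943 + 58061 + 48771 = 119775 J = 120 kJ

q = 120 kJ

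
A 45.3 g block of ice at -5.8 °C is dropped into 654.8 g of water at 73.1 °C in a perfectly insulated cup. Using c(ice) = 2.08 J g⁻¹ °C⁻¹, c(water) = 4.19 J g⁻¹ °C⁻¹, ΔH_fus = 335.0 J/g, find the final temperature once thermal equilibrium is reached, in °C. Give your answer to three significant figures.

T_f = 63.0 °C

Heat to bring ice to 0 °C and melt it: q₁ = 45.3×2.08×5.8 + 45.3×335.0 = 15722 J
Heat the water can supply cooling to 0 °C: 654.8×4.19×73.1 = 200558 J > q₁, so all ice melts.
Energy balance: 654.8×4.19×(73.1 − T) = 15722 + 45.3×4.19×(T − 0)
2743.612(73.1 − T) = 15722 + 189.807 T
200558 − 15722 = 2933.419 T
T = 184836 / 2933.419 = 63.01 °C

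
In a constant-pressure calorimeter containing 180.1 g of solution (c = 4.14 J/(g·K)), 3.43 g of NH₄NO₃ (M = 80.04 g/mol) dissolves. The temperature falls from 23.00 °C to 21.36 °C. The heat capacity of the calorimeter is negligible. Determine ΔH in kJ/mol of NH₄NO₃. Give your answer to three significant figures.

ΔH = 28.5 kJ/mol

|ΔT| = |21.36 − 23.00| = 1.64 °C
|q_surr| = (180.1 × 4.14) × 1.64 = 745.614 × 1.64 = 1223 J
n(NH₄NO₃) = 3.43 / 80.04 = 0.04285 mol
Temperature fell, so q_rxn = +|q_surr| = 1.223 kJ
ΔH = q_rxn / n = 28.54 kJ/mol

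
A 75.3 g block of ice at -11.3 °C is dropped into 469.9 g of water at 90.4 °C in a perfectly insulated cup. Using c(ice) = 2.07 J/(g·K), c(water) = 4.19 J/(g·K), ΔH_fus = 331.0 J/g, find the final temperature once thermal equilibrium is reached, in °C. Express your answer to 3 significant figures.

Heat to bring ice to 0 °C and melt it: q₁ = 75.3×2.07×11.3 + 75.3×331.0 = 26686 J
Heat the water can supply cooling to 0 °C: 469.9×4.19×90.4 = 177987 J > q₁, so all ice melts.
Energy balance: 469.9×4.19×(90.4 − T) = 26686 + 75.3×4.19×(T − 0)
1968.881(90.4 − T) = 26686 + 315.507 T
177987 − 26686 = 2284.388 T
T = 151301 / 2284.388 = 66.23 °C

T_f = 66.2 °C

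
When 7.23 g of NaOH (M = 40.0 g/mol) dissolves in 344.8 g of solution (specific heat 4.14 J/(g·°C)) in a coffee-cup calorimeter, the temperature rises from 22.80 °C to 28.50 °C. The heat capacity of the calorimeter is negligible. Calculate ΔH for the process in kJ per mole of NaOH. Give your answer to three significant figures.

ΔH = -45.0 kJ/mol

|ΔT| = |28.50 − 22.80| = 5.70 °C
|q_surr| = (344.8 × 4.14) × 5.70 = 1427.472 × 5.70 = 8137 J
n(NaOH) = 7.23 / 40.0 = 0.1808 mol
Temperature rose, so q_rxn = −|q_surr| = -8.137 kJ
ΔH = q_rxn / n = -45.01 kJ/mol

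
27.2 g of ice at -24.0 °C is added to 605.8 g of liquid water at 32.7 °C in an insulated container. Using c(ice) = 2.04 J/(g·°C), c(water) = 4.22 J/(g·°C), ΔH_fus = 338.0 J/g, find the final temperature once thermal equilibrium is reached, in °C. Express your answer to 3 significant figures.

T_f = 27.4 °C

Heat to bring ice to 0 °C and melt it: q₁ = 27.2×2.04×24.0 + 27.2×338.0 = 10525 J
Heat the water can supply cooling to 0 °C: 605.8×4.22×32.7 = 83596.8 J > q₁, so all ice melts.
Energy balance: 605.8×4.22×(32.7 − T) = 10525 + 27.2×4.22×(T − 0)
2556.476(32.7 − T) = 10525 + 114.784 T
83596.8 − 10525 = 2671.260 T
T = 73071.8 / 2671.260 = 27.35 °C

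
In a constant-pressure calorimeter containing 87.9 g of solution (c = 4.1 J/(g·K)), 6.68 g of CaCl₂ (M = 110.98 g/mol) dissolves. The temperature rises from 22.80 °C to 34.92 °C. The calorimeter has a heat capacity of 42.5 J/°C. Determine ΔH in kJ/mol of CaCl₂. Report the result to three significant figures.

|ΔT| = |34.92 − 22.80| = 12.12 °C
|q_surr| = (87.9 × 4.1 + 42.5) × 12.12 = 402.89 × 12.12 = 4883 J
n(CaCl₂) = 6.68 / 110.98 = 0.06019 mol
Temperature rose, so q_rxn = −|q_surr| = -4.883 kJ
ΔH = q_rxn / n = -81.13 kJ/mol

ΔH = -81.1 kJ/mol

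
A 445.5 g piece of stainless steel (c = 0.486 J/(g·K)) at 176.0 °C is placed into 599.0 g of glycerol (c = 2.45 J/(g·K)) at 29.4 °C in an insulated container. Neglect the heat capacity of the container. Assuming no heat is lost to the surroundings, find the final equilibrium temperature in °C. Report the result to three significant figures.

Heat lost by stainless steel = heat gained by glycerol.
(445.5)(0.486)(176.0 − T) = (599.0)(2.45)(T − 29.4)
216.513 (176.0 − T) = 1467.55 (T − 29.4)
38106 − 216.513 T = 1467.55 T − 43146
81252 = 1684.063 T
T = 48.248 °C

T_f = 48.2 °C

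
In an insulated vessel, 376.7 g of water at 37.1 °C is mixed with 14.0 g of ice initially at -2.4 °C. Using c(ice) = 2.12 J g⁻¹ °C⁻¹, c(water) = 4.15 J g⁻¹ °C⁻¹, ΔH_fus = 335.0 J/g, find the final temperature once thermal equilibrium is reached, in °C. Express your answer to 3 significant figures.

T_f = 32.8 °C

Heat to bring ice to 0 °C and melt it: q₁ = 14.0×2.12×2.4 + 14.0×335.0 = 4761.2 J
Heat the water can supply cooling to 0 °C: 376.7×4.15×37.1 = 57998.6 J > q₁, so all ice melts.
Energy balance: 376.7×4.15×(37.1 − T) = 4761.2 + 14.0×4.15×(T − 0)
1563.305(37.1 − T) = 4761.2 + 58.1 T
57998.6 − 4761.2 = 1621.405 T
T = 53237.4 / 1621.405 = 32.83 °C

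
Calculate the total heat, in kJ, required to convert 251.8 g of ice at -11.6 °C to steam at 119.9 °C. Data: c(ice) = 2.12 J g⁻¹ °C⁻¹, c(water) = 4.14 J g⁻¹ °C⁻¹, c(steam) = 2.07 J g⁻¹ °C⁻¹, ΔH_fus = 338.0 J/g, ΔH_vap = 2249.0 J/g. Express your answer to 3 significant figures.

q1 (heat ice -11.6→0.0 °C): 251.8 × 2.12 × 11.6 = 6192 J
q2 (melt at 0 °C): 251.8 × 338.0 = 85108 J
q3 (heat water 0.0→100.0 °C): 251.8 × 4.14 × 100.0 = 104245 J
q4 (vaporize at 100 °C): 251.8 × 2249.0 = 566298 J
q5 (heat steam 100.0→119.9 °C): 251.8 × 2.07 × 19.9 = 10372 J
Total: 6192 + 85108 + 104245 + 566298 + 10372 = 772215 J = 772 kJ

q = 772 kJ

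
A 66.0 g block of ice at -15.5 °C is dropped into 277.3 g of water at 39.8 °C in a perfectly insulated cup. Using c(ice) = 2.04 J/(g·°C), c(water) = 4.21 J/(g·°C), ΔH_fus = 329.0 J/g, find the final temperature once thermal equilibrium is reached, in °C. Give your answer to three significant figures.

T_f = 15.7 °C

Heat to bring ice to 0 °C and melt it: q₁ = 66.0×2.04×15.5 + 66.0×329.0 = 23801 J
Heat the water can supply cooling to 0 °C: 277.3×4.21×39.8 = 46463.8 J > q₁, so all ice melts.
Energy balance: 277.3×4.21×(39.8 − T) = 23801 + 66.0×4.21×(T − 0)
1167.433(39.8 − T) = 23801 + 277.86 T
46463.8 − 23801 = 1445.293 T
T = 22662.8 / 1445.293 = 15.68 °C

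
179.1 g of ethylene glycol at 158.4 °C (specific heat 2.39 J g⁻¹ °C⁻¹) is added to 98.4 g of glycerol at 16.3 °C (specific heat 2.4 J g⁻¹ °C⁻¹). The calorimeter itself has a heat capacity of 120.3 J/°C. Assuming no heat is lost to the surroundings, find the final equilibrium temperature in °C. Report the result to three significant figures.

Heat lost by ethylene glycol = heat gained by glycerol + calorimeter.
(179.1)(2.39)(158.4 − T) = [(98.4)(2.4) + 120.3](T − 16.3)
428.049 (158.4 − T) = 356.46 (T − 16.3)
67803 − 428.049 T = 356.46 T − 5810.3
73613.3 = 784.509 T
T = 93.83 °C

T_f = 93.8 °C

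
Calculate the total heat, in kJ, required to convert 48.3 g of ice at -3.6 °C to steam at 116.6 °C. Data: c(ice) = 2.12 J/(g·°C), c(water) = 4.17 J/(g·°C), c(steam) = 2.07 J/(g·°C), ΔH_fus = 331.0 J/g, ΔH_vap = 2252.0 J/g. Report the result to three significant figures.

q1 (heat ice -3.6→0.0 °C): 48.3 × 2.12 × 3.6 = 369 J
q2 (melt at 0 °C): 48.3 × 331.0 = 15987 J
q3 (heat water 0.0→100.0 °C): 48.3 × 4.17 × 100.0 = 20141 J
q4 (vaporize at 100 °C): 48.3 × 2252.0 = 108772 J
q5 (heat steam 100.0→116.6 °C): 48.3 × 2.07 × 16.6 = 1660 J
Total: 369 + 15987 + 20141 + 108772 + 1660 = 146929 J = 147 kJ

q = 147 kJ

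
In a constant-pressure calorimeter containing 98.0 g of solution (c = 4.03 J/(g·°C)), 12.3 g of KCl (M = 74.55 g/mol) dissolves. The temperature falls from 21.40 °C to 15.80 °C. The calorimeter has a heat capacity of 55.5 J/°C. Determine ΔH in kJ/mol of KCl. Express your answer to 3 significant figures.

ΔH = 15.3 kJ/mol

|ΔT| = |15.80 − 21.40| = 5.60 °C
|q_surr| = (98.0 × 4.03 + 55.5) × 5.60 = 450.44 × 5.60 = 2522 J
n(KCl) = 12.3 / 74.55 = 0.1650 mol
Temperature fell, so q_rxn = +|q_surr| = 2.522 kJ
ΔH = q_rxn / n = 15.28 kJ/mol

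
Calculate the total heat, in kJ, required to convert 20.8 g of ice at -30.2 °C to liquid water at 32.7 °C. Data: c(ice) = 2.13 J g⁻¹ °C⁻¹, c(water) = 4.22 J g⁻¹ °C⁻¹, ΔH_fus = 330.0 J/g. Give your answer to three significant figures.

q1 (heat ice -30.2→0.0 °C): 20.8 × 2.13 × 30.2 = 1338 J
q2 (melt at 0 °C): 20.8 × 330.0 = 6864 J
q3 (heat water 0.0→32.7 °C): 20.8 × 4.22 × 32.7 = 2870 J
Total: 1338 + 6864 + 2870 = 11072 J = 11.1 kJ

q = 11.1 kJ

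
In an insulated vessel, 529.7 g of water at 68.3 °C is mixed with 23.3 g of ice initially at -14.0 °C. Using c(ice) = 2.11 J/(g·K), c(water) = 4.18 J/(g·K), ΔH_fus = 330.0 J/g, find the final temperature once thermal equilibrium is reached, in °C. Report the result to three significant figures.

Heat to bring ice to 0 °C and melt it: q₁ = 23.3×2.11×14.0 + 23.3×330.0 = 8377.3 J
Heat the water can supply cooling to 0 °C: 529.7×4.18×68.3 = 151226 J > q₁, so all ice melts.
Energy balance: 529.7×4.18×(68.3 − T) = 8377.3 + 23.3×4.18×(T − 0)
2214.146(68.3 − T) = 8377.3 + 97.394 T
151226 − 8377.3 = 2311.540 T
T = 142848.7 / 2311.540 = 61.80 °C

T_f = 61.8 °C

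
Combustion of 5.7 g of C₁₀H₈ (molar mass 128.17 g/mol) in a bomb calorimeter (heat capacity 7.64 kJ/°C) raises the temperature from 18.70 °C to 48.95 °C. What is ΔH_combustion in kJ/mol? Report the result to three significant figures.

ΔH = -5200 kJ/mol

ΔT = 48.95 − 18.70 = 30.25 °C
q_cal = C_cal × ΔT = 7.64 × 30.25 = 231.11 kJ
n = 5.7 / 128.17 = 0.04447 mol
q_rxn = −q_cal = -231.11 kJ
ΔH = -231.11 / 0.04447 = -5197 kJ/mol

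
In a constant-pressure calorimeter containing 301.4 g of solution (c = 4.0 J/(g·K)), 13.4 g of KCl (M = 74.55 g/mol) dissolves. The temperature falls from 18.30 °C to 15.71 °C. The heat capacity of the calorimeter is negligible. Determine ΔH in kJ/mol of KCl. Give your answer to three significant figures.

ΔH = 17.4 kJ/mol

|ΔT| = |15.71 − 18.30| = 2.59 °C
|q_surr| = (301.4 × 4.0) × 2.59 = 1205.6 × 2.59 = 3123 J
n(KCl) = 13.4 / 74.55 = 0.1797 mol
Temperature fell, so q_rxn = +|q_surr| = 3.123 kJ
ΔH = q_rxn / n = 17.38 kJ/mol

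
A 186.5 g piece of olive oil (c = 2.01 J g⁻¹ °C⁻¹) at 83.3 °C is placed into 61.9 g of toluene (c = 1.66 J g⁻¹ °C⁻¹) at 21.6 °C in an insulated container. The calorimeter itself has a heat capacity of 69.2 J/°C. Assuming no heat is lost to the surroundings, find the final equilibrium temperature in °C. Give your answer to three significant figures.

Heat lost by olive oil = heat gained by toluene + calorimeter.
(186.5)(2.01)(83.3 − T) = [(61.9)(1.66) + 69.2](T − 21.6)
374.865 (83.3 − T) = 171.954 (T − 21.6)
31226 − 374.865 T = 171.954 T − 3714.2
34940.2 = 546.819 T
T = 63.90 °C

T_f = 63.9 °C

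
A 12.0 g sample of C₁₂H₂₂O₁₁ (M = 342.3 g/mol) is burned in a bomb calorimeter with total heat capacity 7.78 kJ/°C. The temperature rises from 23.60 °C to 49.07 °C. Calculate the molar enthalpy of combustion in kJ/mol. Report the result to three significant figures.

ΔT = 49.07 − 23.60 = 25.47 °C
q_cal = C_cal × ΔT = 7.78 × 25.47 = 198.1566 kJ
n = 12.0 / 342.3 = 0.03506 mol
q_rxn = −q_cal = -198.1566 kJ
ΔH = -198.1566 / 0.03506 = -5652 kJ/mol

ΔH = -5650 kJ/mol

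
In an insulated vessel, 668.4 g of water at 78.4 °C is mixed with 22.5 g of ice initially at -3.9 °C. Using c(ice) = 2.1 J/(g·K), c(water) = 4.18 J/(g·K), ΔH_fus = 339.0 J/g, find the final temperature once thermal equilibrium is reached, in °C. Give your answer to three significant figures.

T_f = 73.1 °C

Heat to bring ice to 0 °C and melt it: q₁ = 22.5×2.1×3.9 + 22.5×339.0 = 7811.8 J
Heat the water can supply cooling to 0 °C: 668.4×4.18×78.4 = 219043 J > q₁, so all ice melts.
Energy balance: 668.4×4.18×(78.4 − T) = 7811.8 + 22.5×4.18×(T − 0)
2793.912(78.4 − T) = 7811.8 + 94.05 T
219043 − 7811.8 = 2887.962 T
T = 211231.2 / 2887.962 = 73.14 °C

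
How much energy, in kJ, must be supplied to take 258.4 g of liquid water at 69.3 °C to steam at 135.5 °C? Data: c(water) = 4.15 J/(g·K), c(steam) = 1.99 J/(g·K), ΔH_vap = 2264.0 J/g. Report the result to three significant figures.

q1 (heat water 69.3→100.0 °C): 258.4 × 4.15 × 30.7 = 32921 J
q2 (vaporize at 100 °C): 258.4 × 2264.0 = 585018 J
q3 (heat steam 100.0→135.5 °C): 258.4 × 1.99 × 35.5 = 18255 J
Total: 32921 + 585018 + 18255 = 636194 J = 636 kJ

q = 636 kJ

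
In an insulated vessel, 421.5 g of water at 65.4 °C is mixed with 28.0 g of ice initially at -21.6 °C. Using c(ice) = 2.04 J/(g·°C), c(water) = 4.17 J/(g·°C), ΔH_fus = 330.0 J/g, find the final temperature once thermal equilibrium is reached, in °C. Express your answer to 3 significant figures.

T_f = 55.7 °C

Heat to bring ice to 0 °C and melt it: q₁ = 28.0×2.04×21.6 + 28.0×330.0 = 10474 J
Heat the water can supply cooling to 0 °C: 421.5×4.17×65.4 = 114951 J > q₁, so all ice melts.
Energy balance: 421.5×4.17×(65.4 − T) = 10474 + 28.0×4.17×(T − 0)
1757.655(65.4 − T) = 10474 + 116.76 T
114951 − 10474 = 1874.415 T
T = 104477 / 1874.415 = 55.74 °C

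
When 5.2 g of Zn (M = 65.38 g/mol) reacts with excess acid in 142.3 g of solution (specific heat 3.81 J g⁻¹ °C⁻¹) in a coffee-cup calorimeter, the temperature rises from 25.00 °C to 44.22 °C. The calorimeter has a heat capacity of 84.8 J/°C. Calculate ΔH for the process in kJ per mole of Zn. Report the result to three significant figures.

|ΔT| = |44.22 − 25.00| = 19.22 °C
|q_surr| = (142.3 × 3.81 + 84.8) × 19.22 = 626.963 × 19.22 = 12050 J
n(Zn) = 5.2 / 65.38 = 0.079535 mol
Temperature rose, so q_rxn = −|q_surr| = -12.050 kJ
ΔH = q_rxn / n = -151.5 kJ/mol

ΔH = -152 kJ/mol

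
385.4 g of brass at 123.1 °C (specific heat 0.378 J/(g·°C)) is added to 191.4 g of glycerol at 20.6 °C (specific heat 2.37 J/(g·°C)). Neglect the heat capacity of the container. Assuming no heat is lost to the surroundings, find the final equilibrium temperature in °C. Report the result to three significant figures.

T_f = 45.5 °C

Heat lost by brass = heat gained by glycerol.
(385.4)(0.378)(123.1 − T) = (191.4)(2.37)(T − 20.6)
145.6812 (123.1 − T) = 453.618 (T − 20.6)
17933 − 145.6812 T = 453.618 T − 9344.5
27277.5 = 599.2992 T
T = 45.52 °C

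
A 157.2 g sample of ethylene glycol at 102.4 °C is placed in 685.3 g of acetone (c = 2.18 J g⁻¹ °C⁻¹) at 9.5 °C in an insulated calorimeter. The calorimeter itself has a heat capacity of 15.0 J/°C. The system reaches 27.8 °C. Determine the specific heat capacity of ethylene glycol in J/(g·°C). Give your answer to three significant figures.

c = 2.35 J/(g·°C)

q_gained = (685.3 × 2.18 + 15.0) × (27.8 − 9.5) = 27610 J
q_lost = 157.2 × c × (102.4 − 27.8) = 11727.12 c
Set equal: c = 27610 / 11727.12 = 2.35 J/(g·°C)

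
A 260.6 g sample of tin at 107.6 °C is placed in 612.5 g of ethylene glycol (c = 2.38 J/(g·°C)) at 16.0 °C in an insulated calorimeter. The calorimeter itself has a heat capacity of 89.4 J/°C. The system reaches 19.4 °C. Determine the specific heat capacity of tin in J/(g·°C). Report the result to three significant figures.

q_gained = (612.5 × 2.38 + 89.4) × (19.4 − 16.0) = 5260 J
q_lost = 260.6 × c × (107.6 − 19.4) = 22984.92 c
Set equal: c = 5260 / 22984.92 = 0.229 J/(g·°C)

c = 0.229 J/(g·°C)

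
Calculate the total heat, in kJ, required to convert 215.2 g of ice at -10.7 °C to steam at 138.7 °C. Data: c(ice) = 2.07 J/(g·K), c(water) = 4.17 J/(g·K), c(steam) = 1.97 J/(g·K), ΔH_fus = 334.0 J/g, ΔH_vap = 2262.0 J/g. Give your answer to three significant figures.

q1 (heat ice -10.7→0.0 °C): 215.2 × 2.07 × 10.7 = 4766 J
q2 (melt at 0 °C): 215.2 × 334.0 = 71877 J
q3 (heat water 0.0→100.0 °C): 215.2 × 4.17 × 100.0 = 89738 J
q4 (vaporize at 100 °C): 215.2 × 2262.0 = 486782 J
q5 (heat steam 100.0→138.7 °C): 215.2 × 1.97 × 38.7 = 16407 J
Total: 4766 + 71877 + 89738 + 486782 + 16407 = 669570 J = 670 kJ

q = 670 kJ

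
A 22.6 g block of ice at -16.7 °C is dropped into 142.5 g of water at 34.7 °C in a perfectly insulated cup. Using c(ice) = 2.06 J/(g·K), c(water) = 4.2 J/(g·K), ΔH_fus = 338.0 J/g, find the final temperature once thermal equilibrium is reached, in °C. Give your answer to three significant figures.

Heat to bring ice to 0 °C and melt it: q₁ = 22.6×2.06×16.7 + 22.6×338.0 = 8416.3 J
Heat the water can supply cooling to 0 °C: 142.5×4.2×34.7 = 20768.0 J > q₁, so all ice melts.
Energy balance: 142.5×4.2×(34.7 − T) = 8416.3 + 22.6×4.2×(T − 0)
598.5(34.7 − T) = 8416.3 + 94.92 T
20768.0 − 8416.3 = 693.42 T
T = 12351.7 / 693.42 = 17.81 °C

T_f = 17.8 °C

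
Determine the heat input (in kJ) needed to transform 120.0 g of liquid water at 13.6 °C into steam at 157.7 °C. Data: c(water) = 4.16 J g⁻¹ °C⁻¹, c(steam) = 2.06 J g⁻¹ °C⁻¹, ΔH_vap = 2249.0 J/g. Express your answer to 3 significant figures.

q = 327 kJ

q1 (heat water 13.6→100.0 °C): 120.0 × 4.16 × 86.4 = 43131 J
q2 (vaporize at 100 °C): 120.0 × 2249.0 = 269880 J
q3 (heat steam 100.0→157.7 °C): 120.0 × 2.06 × 57.7 = 14263 J
Total: 43131 + 269880 + 14263 = 327274 J = 327 kJ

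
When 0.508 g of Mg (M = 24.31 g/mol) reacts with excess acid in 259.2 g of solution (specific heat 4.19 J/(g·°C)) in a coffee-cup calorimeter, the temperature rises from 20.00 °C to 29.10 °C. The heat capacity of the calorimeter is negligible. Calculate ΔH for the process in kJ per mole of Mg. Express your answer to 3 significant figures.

ΔH = -473 kJ/mol

|ΔT| = |29.10 − 20.00| = 9.10 °C
|q_surr| = (259.2 × 4.19) × 9.10 = 1086.048 × 9.10 = 9883 J
n(Mg) = 0.508 / 24.31 = 0.02090 mol
Temperature rose, so q_rxn = −|q_surr| = -9.883 kJ
ΔH = q_rxn / n = -472.9 kJ/mol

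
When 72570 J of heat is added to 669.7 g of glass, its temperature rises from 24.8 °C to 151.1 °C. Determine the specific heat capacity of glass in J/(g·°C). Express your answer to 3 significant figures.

c = 0.858 J/(g·°C)

c = q / (m ΔT) = 72570 / (669.7 × 126.3)
c = 72570 / 84583.11 = 0.858 J/(g·°C)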